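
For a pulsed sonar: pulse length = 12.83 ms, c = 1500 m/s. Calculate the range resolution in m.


9.6225 m


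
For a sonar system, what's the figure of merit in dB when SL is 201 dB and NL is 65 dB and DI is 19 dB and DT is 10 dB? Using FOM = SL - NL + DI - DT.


FOM = SL - NL + DI - DT = 201 - 65 + 19 - 10 = 145

145 dB


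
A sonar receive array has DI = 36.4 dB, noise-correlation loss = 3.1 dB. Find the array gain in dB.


AG = DI - L_corr = 36.4 - 3.1 = 33.3

33.3 dB


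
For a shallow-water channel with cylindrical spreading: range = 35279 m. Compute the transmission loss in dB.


45.48 dB


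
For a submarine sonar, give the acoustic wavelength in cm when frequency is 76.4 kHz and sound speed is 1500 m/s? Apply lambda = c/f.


lambda = c/f = 1500 / 76400 = 0.0196 m = 1.96 cm

1.96 cm


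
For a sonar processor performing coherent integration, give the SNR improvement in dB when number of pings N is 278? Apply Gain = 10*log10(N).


Gain = 10*log10(278) = 24.44

24.44 dB


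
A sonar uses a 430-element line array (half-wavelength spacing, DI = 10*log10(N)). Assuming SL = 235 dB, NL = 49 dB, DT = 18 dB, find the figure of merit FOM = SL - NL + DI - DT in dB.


Step 1: DI = 10*log10(430) = 26.33 dB
Step 2: FOM = SL - NL + DI - DT = 235 - 49 + 26.33 - 18 = 194.33

194.33 dB


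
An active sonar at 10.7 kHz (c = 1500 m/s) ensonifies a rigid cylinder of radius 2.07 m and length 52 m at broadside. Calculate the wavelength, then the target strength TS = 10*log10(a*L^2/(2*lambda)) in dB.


Step 1: lambda = c/f = 1500/10700 = 0.14019 m
Step 2: TS = 10*log10(a*L^2/(2*lambda)) = 10*log10(2.07*52^2/(2*0.14019)) = 43.0

43.0 dB


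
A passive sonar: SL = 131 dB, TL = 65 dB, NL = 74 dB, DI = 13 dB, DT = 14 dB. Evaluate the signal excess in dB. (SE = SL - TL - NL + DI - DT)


-9 dB


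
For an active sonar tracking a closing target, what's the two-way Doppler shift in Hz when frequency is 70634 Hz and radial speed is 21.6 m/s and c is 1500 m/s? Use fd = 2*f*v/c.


fd = 2*f*v/c = 2 * 70634 * 21.6 / 1500 = 2034.26

2034.26 Hz


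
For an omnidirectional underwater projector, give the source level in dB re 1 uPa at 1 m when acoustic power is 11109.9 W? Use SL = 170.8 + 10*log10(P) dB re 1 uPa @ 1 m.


SL = 170.8 + 10*log10(11109.9) = 170.8 + 40.46 = 211.26

211.26 dB


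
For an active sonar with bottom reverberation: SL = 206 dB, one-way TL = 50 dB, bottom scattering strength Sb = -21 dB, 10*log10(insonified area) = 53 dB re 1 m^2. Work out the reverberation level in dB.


RL = SL - 2*TL + Sb + 10*log10(A) = 206 - 2*50 + (-21) + 53 = 138

138 dB


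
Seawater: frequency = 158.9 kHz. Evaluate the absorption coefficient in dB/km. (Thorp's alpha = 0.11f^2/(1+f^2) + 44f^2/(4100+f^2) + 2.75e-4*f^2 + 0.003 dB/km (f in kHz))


f^2 = 25249.21
alpha = 0.11*25249.21/(1+25249.21) + 44*25249.21/(4100+25249.21) + 2.75e-4*25249.21 + 0.003 = 44.91

44.91 dB/km


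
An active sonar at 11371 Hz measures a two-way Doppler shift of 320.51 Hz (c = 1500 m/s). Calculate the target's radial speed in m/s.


21.14 m/s


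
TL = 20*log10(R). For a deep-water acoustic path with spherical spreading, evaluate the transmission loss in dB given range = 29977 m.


TL = 20*log10(29977) = 89.54

89.54 dB


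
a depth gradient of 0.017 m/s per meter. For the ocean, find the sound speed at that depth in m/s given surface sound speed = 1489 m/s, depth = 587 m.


c = 1489 + 0.017 * 587 = 1498.979

1498.979 m/s


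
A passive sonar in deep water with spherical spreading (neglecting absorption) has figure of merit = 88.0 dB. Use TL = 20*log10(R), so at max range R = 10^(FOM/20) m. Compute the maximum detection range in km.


At max range FOM = TL, so 20*log10(R) = 88.0
R = 10^(88.0/20) = 25118.86 m = 25.12 km

25.12 km


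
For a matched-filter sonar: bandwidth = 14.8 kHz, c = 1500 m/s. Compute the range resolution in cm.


dR = c/(2*BW) = 1500 / (2 * 14.8e3) = 0.0507 m = 5.07 cm

5.07 cm


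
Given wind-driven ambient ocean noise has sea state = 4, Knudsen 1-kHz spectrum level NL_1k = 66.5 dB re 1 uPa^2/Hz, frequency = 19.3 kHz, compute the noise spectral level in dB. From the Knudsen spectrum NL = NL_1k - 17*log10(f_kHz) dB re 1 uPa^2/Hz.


NL = NL_1k - 17*log10(f_kHz) = 66.5 - 17*log10(19.3) = 66.5 - (21.85) = 44.65

44.65 dB


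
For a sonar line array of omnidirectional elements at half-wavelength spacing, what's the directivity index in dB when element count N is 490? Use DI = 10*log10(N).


DI = 10*log10(490) = 26.9

26.9 dB


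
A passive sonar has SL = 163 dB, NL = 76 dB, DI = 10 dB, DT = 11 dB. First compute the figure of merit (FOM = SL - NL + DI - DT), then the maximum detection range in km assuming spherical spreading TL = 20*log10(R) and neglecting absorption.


Step 1: FOM = SL - NL + DI - DT = 163 - 76 + 10 - 11 = 86 dB
Step 2: at max range FOM = TL = 20*log10(R), so R = 10^(86/20) = 19952.62 m = 19.95 km

19.95 km


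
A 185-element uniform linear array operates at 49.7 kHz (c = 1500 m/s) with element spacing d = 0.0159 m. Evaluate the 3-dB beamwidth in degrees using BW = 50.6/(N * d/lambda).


Step 1: lambda = 1500/49700 = 0.03018 m
Step 2: d/lambda = 0.0159/0.03018 = 0.5268
Step 3: BW = 50.6/(N * d/lambda) = 50.6/(185 * 0.5268) = 0.52

0.52 deg


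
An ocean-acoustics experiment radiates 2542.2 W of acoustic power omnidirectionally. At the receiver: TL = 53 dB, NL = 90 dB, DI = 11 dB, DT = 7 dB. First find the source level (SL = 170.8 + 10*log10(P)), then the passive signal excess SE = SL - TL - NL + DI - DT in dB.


Step 1: SL = 170.8 + 10*log10(2542.2) = 204.85 dB
Step 2: SE = SL - TL - NL + DI - DT = 204.85 - 53 - 90 + 11 - 7 = 65.85

65.85 dB


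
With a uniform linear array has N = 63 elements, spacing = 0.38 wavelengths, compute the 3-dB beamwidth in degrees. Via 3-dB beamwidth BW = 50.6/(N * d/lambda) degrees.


BW = 50.6 / (63 * 0.38) = 50.6 / 23.94 = 2.11

2.11 deg


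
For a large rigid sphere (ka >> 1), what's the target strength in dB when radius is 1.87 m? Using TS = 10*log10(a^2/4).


-0.58 dB


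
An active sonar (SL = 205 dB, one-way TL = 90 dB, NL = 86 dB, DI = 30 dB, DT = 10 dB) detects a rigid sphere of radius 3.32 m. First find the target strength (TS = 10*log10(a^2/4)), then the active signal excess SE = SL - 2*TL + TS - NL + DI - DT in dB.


Step 1: TS = 10*log10(3.32^2/4) = 4.4 dB
Step 2: SE = SL - 2*TL + TS - NL + DI - DT = 205 - 2*90 + (4.4) - 86 + 30 - 10 = -36.6

-36.6 dB


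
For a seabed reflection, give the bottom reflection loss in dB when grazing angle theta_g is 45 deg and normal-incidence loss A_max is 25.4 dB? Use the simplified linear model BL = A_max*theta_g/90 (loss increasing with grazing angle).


BL = A_max * theta_g / 90 = 25.4 * 45 / 90 = 12.7

12.7 dB


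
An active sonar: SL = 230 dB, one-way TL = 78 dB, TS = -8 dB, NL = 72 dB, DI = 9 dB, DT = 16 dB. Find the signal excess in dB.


SE = SL - 2*TL + TS - NL + DI - DT = 230 - 2*78 + (-8) - 72 + 9 - 16 = -13

-13 dB


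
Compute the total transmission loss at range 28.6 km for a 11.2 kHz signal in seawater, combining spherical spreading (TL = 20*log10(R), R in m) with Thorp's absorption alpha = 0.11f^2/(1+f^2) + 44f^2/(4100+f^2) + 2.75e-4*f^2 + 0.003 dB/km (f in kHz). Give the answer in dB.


Step 1 (Thorp): alpha = 0.11*125.44/(1+125.44) + 44*125.44/(4100+125.44) + 2.75e-4*125.44 + 0.003 = 1.4528 dB/km
Step 2: TL_spread = 20*log10(28600) = 89.13 dB
Step 3: TL_abs = alpha*R = 1.4528 * 28.6 = 41.55 dB
Step 4: TL_total = 89.13 + 41.55 = 130.68

130.68 dB


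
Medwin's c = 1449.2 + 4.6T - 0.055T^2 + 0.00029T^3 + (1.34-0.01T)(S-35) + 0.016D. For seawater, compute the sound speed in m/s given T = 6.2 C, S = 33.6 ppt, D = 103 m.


c = 1449.2 + 4.6*6.2 - 0.055*6.2^2 + 0.00029*6.2^3 + (1.34 - 0.01*6.2)*(33.6 - 35) + 0.016*103 = 1475.53

1475.53 m/s


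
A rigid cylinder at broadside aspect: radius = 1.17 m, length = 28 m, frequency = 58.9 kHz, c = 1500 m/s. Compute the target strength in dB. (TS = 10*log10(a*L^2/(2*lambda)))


lambda = 1500/58900 = 0.02547 m
TS = 10*log10(1.17*28^2/(2*0.02547)) = 42.55

42.55 dB


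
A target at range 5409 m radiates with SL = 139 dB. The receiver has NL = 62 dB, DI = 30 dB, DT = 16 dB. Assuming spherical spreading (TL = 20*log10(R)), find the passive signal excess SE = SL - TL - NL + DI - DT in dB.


Step 1: TL = 20*log10(5409) = 74.66 dB
Step 2: SE = 139 - 74.66 - 62 + 30 - 16 = 16.34

16.34 dB


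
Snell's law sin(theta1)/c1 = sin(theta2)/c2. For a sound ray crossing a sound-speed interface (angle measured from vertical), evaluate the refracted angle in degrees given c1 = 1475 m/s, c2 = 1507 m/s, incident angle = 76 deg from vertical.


sin(theta2) = (c2/c1)*sin(theta1) = (1507/1475)*sin(76 deg) = 0.99135
theta2 = arcsin(0.99135) = 82.46

82.46 deg


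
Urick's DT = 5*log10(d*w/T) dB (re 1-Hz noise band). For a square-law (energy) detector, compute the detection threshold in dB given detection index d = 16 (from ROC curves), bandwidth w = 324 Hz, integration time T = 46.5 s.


10.24 dB


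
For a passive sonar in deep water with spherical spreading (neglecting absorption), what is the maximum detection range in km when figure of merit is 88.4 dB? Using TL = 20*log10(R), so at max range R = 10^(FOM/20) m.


At max range FOM = TL, so 20*log10(R) = 88.4
R = 10^(88.4/20) = 26302.68 m = 26.3 km

26.3 km


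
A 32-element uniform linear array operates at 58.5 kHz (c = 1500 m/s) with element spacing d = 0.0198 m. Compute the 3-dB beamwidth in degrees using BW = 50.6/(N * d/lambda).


Step 1: lambda = 1500/58500 = 0.02564 m
Step 2: d/lambda = 0.0198/0.02564 = 0.7722
Step 3: BW = 50.6/(N * d/lambda) = 50.6/(32 * 0.7722) = 2.05

2.05 deg


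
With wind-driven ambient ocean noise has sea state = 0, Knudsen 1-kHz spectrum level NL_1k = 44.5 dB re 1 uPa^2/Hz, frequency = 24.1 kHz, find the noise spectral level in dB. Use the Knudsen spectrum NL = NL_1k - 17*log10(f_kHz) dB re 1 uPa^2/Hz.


NL = NL_1k - 17*log10(f_kHz) = 44.5 - 17*log10(24.1) = 44.5 - (23.49) = 21.01

21.01 dB


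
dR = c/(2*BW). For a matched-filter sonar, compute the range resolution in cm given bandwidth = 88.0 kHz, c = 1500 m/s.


dR = c/(2*BW) = 1500 / (2 * 88.0e3) = 0.0085 m = 0.85 cm

0.85 cm


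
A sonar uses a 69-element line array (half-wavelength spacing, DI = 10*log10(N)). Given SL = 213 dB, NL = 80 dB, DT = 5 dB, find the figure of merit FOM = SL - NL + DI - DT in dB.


146.39 dB


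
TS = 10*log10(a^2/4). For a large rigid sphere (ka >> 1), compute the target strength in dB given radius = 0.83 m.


TS = 10*log10(0.83^2 / 4) = 10*log10(0.172225) = -7.64

-7.64 dB


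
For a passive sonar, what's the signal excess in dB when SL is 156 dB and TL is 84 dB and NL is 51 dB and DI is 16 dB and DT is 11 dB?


SE = SL - TL - NL + DI - DT = 156 - 84 - 51 + 16 - 11 = 26

26 dB


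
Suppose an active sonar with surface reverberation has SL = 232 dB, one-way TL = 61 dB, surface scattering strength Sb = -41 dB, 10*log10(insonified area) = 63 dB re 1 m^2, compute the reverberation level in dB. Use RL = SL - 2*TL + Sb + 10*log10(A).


132 dB


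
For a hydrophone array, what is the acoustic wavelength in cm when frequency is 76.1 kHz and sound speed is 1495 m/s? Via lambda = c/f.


1.96 cm


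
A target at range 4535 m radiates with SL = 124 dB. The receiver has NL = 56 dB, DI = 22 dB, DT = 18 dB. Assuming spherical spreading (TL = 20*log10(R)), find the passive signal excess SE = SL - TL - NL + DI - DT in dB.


Step 1: TL = 20*log10(4535) = 73.13 dB
Step 2: SE = 124 - 73.13 - 56 + 22 - 18 = -1.13

-1.13 dB


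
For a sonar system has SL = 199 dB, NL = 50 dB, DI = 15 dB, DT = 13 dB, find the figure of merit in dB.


151 dB


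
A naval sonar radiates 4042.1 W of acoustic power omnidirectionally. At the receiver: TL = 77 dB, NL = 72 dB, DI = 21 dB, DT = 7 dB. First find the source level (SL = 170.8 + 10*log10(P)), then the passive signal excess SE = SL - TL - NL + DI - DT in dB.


Step 1: SL = 170.8 + 10*log10(4042.1) = 206.87 dB
Step 2: SE = SL - TL - NL + DI - DT = 206.87 - 77 - 72 + 21 - 7 = 71.87

71.87 dB


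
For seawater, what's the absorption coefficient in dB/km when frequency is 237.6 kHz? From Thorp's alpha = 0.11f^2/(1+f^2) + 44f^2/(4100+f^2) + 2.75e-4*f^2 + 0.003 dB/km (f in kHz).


f^2 = 56453.76
alpha = 0.11*56453.76/(1+56453.76) + 44*56453.76/(4100+56453.76) + 2.75e-4*56453.76 + 0.003 = 56.659

56.659 dB/km


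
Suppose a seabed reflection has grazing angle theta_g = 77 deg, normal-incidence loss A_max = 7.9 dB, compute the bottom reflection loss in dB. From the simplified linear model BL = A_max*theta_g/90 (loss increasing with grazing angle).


BL = A_max * theta_g / 90 = 7.9 * 77 / 90 = 6.76

6.76 dB


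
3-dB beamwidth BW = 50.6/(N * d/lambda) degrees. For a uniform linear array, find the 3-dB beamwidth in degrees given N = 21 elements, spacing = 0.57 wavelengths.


BW = 50.6 / (21 * 0.57) = 50.6 / 11.97 = 4.23

4.23 deg


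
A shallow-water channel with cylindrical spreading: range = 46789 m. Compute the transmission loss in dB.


46.7 dB


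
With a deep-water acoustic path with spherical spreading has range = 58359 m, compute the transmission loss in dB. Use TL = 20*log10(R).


95.32 dB


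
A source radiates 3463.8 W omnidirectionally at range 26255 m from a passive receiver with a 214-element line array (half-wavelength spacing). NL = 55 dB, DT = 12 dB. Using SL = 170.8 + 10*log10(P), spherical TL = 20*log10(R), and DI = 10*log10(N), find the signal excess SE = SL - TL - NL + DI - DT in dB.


Step 1: SL = 170.8 + 10*log10(3463.8) = 206.2 dB
Step 2: TL = 20*log10(26255) = 88.38 dB
Step 3: DI = 10*log10(214) = 23.3 dB
Step 4: SE = SL - TL - NL + DI - DT = 206.2 - 88.38 - 55 + 23.3 - 12 = 74.12

74.12 dB


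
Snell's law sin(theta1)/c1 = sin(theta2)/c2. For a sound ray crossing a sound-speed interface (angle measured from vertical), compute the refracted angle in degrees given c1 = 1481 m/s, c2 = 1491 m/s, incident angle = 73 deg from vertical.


74.31 deg


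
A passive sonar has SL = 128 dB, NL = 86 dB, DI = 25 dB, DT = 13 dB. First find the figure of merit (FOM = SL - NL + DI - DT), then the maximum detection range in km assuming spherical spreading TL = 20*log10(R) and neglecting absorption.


Step 1: FOM = SL - NL + DI - DT = 128 - 86 + 25 - 13 = 54 dB
Step 2: at max range FOM = TL = 20*log10(R), so R = 10^(54/20) = 501.19 m = 0.5 km

0.5 km


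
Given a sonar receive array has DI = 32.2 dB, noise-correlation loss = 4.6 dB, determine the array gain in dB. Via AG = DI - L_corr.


AG = DI - L_corr = 32.2 - 4.6 = 27.6

27.6 dB


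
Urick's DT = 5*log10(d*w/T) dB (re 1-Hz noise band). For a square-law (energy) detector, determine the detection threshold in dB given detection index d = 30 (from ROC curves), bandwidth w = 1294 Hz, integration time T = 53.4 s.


DT = 5*log10(d*w/T) = 5*log10(30 * 1294 / 53.4) = 5*log10(726.97) = 14.31

14.31 dB


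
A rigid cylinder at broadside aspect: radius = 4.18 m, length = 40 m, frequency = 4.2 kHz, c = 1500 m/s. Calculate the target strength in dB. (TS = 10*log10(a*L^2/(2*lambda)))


lambda = 1500/4200 = 0.35714 m
TS = 10*log10(4.18*40^2/(2*0.35714)) = 39.71

39.71 dB


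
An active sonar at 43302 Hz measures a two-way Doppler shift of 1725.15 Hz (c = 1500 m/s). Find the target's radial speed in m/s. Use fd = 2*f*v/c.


From fd = 2*f*v/c, v = c*fd/(2*f) = 1500 * 1725.15 / (2*43302) = 29.88

29.88 m/s


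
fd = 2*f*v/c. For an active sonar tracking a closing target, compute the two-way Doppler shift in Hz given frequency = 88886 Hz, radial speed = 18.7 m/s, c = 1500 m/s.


fd = 2*f*v/c = 2 * 88886 * 18.7 / 1500 = 2216.22

2216.22 Hz


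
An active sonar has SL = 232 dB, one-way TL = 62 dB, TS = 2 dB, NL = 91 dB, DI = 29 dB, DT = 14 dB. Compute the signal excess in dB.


SE = SL - 2*TL + TS - NL + DI - DT = 232 - 2*62 + (2) - 91 + 29 - 14 = 34

34 dB


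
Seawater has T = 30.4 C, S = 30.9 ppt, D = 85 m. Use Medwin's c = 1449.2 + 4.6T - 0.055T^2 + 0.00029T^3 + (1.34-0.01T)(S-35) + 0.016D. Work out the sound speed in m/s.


c = 1449.2 + 4.6*30.4 - 0.055*30.4^2 + 0.00029*30.4^3 + (1.34 - 0.01*30.4)*(30.9 - 35) + 0.016*85 = 1543.47

1543.47 m/s


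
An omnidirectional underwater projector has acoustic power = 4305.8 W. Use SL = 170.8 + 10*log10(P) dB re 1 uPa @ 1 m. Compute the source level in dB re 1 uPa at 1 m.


SL = 170.8 + 10*log10(4305.8) = 170.8 + 36.34 = 207.14

207.14 dB


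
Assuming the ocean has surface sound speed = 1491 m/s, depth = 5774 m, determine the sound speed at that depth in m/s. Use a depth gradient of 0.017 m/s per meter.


c = 1491 + 0.017 * 5774 = 1589.158

1589.158 m/s


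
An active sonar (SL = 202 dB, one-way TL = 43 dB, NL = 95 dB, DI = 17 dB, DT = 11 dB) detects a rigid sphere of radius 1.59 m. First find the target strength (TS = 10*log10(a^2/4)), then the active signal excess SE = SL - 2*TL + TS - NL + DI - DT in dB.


Step 1: TS = 10*log10(1.59^2/4) = -1.99 dB
Step 2: SE = SL - 2*TL + TS - NL + DI - DT = 202 - 2*43 + (-1.99) - 95 + 17 - 11 = 25.01

25.01 dB


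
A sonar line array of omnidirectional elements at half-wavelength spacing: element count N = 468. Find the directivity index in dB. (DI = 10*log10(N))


DI = 10*log10(468) = 26.7

26.7 dB


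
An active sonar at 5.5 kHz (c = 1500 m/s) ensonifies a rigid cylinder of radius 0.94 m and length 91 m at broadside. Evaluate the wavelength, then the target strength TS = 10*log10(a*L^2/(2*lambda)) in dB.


Step 1: lambda = c/f = 1500/5500 = 0.27273 m
Step 2: TS = 10*log10(a*L^2/(2*lambda)) = 10*log10(0.94*91^2/(2*0.27273)) = 41.54

41.54 dB


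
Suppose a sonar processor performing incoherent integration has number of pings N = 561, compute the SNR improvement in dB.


Gain = 5*log10(561) = 13.74

13.74 dB


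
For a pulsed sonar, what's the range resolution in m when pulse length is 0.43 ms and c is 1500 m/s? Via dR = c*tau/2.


dR = c*tau/2 = 1500 * 0.43e-3 / 2 = 0.3225

0.3225 m


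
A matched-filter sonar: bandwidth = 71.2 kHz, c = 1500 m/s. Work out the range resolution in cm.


1.05 cm


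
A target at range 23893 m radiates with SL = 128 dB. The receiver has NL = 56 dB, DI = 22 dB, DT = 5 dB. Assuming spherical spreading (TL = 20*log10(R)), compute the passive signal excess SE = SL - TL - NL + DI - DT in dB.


Step 1: TL = 20*log10(23893) = 87.57 dB
Step 2: SE = 128 - 87.57 - 56 + 22 - 5 = 1.43

1.43 dB


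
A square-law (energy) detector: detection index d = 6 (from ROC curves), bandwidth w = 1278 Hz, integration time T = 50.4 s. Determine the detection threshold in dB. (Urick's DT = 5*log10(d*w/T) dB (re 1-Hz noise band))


DT = 5*log10(d*w/T) = 5*log10(6 * 1278 / 50.4) = 5*log10(152.14) = 10.91

10.91 dB


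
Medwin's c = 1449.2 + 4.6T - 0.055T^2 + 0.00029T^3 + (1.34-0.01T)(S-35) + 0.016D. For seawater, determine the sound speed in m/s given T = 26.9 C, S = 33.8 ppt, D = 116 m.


c = 1449.2 + 4.6*26.9 - 0.055*26.9^2 + 0.00029*26.9^3 + (1.34 - 0.01*26.9)*(33.8 - 35) + 0.016*116 = 1539.36

1539.36 m/s


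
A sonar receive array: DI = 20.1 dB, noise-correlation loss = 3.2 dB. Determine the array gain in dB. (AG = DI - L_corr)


16.9 dB


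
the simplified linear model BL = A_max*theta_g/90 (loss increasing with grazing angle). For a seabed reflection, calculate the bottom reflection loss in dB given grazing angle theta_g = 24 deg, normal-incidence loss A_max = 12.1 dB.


BL = A_max * theta_g / 90 = 12.1 * 24 / 90 = 3.23

3.23 dB


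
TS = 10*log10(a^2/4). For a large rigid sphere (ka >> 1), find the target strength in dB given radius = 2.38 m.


TS = 10*log10(2.38^2 / 4) = 10*log10(1.4161) = 1.51

1.51 dB


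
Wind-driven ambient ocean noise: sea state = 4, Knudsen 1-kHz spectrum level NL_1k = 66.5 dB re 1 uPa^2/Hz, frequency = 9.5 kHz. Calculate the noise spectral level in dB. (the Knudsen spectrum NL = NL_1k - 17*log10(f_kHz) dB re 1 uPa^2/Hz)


NL = NL_1k - 17*log10(f_kHz) = 66.5 - 17*log10(9.5) = 66.5 - (16.62) = 49.88

49.88 dB


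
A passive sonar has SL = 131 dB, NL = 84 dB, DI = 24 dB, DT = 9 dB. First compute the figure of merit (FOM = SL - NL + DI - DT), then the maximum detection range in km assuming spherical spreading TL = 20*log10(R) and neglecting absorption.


Step 1: FOM = SL - NL + DI - DT = 131 - 84 + 24 - 9 = 62 dB
Step 2: at max range FOM = TL = 20*log10(R), so R = 10^(62/20) = 1258.93 m = 1.26 km

1.26 km


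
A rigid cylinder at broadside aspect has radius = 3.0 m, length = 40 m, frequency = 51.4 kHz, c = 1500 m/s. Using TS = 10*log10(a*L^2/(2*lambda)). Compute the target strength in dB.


lambda = 1500/51400 = 0.02918 m
TS = 10*log10(3.0*40^2/(2*0.02918)) = 49.15

49.15 dB


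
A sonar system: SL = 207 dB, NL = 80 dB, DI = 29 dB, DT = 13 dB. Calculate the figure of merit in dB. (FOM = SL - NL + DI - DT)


143 dB


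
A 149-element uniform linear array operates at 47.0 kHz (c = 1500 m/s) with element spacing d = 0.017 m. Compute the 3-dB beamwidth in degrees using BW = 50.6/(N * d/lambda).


0.64 deg


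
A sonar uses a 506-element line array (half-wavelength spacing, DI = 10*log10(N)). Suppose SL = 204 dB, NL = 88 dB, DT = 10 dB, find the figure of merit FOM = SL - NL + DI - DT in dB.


133.04 dB


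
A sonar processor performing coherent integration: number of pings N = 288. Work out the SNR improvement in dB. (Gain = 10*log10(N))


Gain = 10*log10(288) = 24.59

24.59 dB


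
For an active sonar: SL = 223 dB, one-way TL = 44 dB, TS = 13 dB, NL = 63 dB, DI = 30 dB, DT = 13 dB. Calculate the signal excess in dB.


SE = SL - 2*TL + TS - NL + DI - DT = 223 - 2*44 + (13) - 63 + 30 - 13 = 102

102 dB


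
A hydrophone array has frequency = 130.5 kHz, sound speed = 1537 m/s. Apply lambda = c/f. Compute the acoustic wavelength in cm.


lambda = c/f = 1537 / 130500 = 0.0118 m = 1.18 cm

1.18 cm


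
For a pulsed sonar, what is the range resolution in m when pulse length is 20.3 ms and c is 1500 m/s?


dR = c*tau/2 = 1500 * 20.3e-3 / 2 = 15.225

15.225 m


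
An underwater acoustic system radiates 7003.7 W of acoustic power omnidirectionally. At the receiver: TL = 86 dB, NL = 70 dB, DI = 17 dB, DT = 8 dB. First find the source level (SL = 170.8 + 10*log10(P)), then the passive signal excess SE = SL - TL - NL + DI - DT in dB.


Step 1: SL = 170.8 + 10*log10(7003.7) = 209.25 dB
Step 2: SE = SL - TL - NL + DI - DT = 209.25 - 86 - 70 + 17 - 8 = 62.25

62.25 dB


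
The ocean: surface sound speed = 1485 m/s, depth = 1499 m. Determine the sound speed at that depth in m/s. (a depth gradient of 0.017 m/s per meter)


c = 1485 + 0.017 * 1499 = 1510.483

1510.483 m/s


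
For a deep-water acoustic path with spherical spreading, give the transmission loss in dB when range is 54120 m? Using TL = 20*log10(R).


TL = 20*log10(54120) = 94.67

94.67 dB


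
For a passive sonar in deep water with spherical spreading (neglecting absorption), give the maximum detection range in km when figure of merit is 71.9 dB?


At max range FOM = TL, so 20*log10(R) = 71.9
R = 10^(71.9/20) = 3935.5 m = 3.94 km

3.94 km


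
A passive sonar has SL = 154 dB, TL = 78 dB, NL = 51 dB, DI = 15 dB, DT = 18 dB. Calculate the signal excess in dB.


22 dB


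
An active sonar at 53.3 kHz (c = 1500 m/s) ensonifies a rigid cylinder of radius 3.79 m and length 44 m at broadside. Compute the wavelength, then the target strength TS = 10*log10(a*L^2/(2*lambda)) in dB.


Step 1: lambda = c/f = 1500/53300 = 0.02814 m
Step 2: TS = 10*log10(a*L^2/(2*lambda)) = 10*log10(3.79*44^2/(2*0.02814)) = 51.15

51.15 dB


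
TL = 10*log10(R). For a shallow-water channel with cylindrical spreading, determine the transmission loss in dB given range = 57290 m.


47.58 dB


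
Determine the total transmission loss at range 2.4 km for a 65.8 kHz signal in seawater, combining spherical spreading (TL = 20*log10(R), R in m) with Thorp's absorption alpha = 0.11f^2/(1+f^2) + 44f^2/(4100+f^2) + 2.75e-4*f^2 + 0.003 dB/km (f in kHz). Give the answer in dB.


Step 1 (Thorp): alpha = 0.11*4329.64/(1+4329.64) + 44*4329.64/(4100+4329.64) + 2.75e-4*4329.64 + 0.003 = 23.9029 dB/km
Step 2: TL_spread = 20*log10(2400) = 67.6 dB
Step 3: TL_abs = alpha*R = 23.9029 * 2.4 = 57.37 dB
Step 4: TL_total = 67.6 + 57.37 = 124.97

124.97 dB


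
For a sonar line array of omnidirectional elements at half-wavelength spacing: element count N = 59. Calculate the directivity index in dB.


DI = 10*log10(59) = 17.71

17.71 dB


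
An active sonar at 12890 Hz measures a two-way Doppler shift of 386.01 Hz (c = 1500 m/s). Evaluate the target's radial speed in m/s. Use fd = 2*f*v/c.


From fd = 2*f*v/c, v = c*fd/(2*f) = 1500 * 386.01 / (2*12890) = 22.46

22.46 m/s


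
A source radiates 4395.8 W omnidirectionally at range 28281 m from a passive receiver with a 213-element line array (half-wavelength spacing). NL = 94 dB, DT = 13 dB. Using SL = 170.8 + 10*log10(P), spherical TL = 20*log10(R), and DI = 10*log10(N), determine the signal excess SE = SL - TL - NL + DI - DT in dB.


34.48 dB


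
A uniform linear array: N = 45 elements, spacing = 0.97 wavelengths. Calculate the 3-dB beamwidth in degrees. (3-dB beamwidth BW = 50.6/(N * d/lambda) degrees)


1.16 deg


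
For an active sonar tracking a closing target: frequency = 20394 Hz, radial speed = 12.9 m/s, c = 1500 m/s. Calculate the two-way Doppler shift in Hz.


fd = 2*f*v/c = 2 * 20394 * 12.9 / 1500 = 350.78

350.78 Hz


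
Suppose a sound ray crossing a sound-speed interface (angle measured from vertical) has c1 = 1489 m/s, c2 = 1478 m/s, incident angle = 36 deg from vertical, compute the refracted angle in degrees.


35.69 deg


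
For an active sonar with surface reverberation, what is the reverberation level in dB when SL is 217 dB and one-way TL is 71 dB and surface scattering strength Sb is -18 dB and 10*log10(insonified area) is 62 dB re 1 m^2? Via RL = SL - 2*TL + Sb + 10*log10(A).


RL = SL - 2*TL + Sb + 10*log10(A) = 217 - 2*71 + (-18) + 62 = 119

119 dB


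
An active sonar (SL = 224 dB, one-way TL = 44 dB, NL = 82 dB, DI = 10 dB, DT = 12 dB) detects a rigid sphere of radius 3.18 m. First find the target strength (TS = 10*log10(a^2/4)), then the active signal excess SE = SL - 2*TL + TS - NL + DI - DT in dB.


Step 1: TS = 10*log10(3.18^2/4) = 4.03 dB
Step 2: SE = SL - 2*TL + TS - NL + DI - DT = 224 - 2*44 + (4.03) - 82 + 10 - 12 = 56.03

56.03 dB


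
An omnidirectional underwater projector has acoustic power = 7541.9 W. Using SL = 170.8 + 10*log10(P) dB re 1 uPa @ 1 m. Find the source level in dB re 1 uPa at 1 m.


209.57 dB


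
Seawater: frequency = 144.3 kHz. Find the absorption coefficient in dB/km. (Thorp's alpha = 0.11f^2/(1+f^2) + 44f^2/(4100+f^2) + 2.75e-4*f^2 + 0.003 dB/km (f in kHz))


f^2 = 20822.49
alpha = 0.11*20822.49/(1+20822.49) + 44*20822.49/(4100+20822.49) + 2.75e-4*20822.49 + 0.003 = 42.601

42.601 dB/km


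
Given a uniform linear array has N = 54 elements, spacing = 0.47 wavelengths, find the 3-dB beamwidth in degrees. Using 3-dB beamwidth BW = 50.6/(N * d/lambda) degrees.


BW = 50.6 / (54 * 0.47) = 50.6 / 25.38 = 1.99

1.99 deg


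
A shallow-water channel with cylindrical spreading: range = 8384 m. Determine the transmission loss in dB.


39.23 dB


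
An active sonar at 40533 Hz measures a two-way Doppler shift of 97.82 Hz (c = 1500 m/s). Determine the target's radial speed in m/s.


1.81 m/s


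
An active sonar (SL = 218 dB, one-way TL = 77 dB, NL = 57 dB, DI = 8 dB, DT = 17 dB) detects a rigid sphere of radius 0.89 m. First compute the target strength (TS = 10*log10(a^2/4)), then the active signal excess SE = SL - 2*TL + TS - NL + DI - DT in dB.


Step 1: TS = 10*log10(0.89^2/4) = -7.03 dB
Step 2: SE = SL - 2*TL + TS - NL + DI - DT = 218 - 2*77 + (-7.03) - 57 + 8 - 17 = -9.03

-9.03 dB


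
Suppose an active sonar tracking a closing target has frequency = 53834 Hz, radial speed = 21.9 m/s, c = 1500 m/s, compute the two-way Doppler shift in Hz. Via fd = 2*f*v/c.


1571.95 Hz


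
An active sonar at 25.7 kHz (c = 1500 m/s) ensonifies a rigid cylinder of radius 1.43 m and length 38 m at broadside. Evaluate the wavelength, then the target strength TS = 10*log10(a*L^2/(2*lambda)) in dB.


Step 1: lambda = c/f = 1500/25700 = 0.05837 m
Step 2: TS = 10*log10(a*L^2/(2*lambda)) = 10*log10(1.43*38^2/(2*0.05837)) = 42.48

42.48 dB


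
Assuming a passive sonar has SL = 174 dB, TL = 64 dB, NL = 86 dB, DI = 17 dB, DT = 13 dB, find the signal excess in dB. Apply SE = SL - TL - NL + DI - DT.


28 dB


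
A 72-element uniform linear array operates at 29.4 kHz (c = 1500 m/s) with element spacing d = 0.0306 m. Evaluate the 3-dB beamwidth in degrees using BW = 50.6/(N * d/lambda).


Step 1: lambda = 1500/29400 = 0.05102 m
Step 2: d/lambda = 0.0306/0.05102 = 0.5998
Step 3: BW = 50.6/(N * d/lambda) = 50.6/(72 * 0.5998) = 1.17

1.17 deg


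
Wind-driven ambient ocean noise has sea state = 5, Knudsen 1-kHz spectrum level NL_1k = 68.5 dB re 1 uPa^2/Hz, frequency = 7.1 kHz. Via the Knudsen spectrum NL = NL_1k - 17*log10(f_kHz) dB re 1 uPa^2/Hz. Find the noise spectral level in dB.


54.03 dB


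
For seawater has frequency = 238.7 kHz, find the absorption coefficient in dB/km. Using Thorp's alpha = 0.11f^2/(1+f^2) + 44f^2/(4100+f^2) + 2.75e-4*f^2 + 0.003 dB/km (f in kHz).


56.828 dB/km


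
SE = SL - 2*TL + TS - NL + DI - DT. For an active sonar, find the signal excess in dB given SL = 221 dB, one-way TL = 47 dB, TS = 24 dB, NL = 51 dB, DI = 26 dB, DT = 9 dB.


117 dB


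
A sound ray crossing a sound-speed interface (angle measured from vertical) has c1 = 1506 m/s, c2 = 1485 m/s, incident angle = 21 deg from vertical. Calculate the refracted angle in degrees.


sin(theta2) = (c2/c1)*sin(theta1) = (1485/1506)*sin(21 deg) = 0.35337
theta2 = arcsin(0.35337) = 20.69

20.69 deg


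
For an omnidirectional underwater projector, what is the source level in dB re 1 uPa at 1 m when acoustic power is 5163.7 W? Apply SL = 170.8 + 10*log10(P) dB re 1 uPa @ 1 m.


207.93 dB


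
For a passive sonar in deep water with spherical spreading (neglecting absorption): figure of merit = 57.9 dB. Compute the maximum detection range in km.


At max range FOM = TL, so 20*log10(R) = 57.9
R = 10^(57.9/20) = 785.24 m = 0.79 km

0.79 km


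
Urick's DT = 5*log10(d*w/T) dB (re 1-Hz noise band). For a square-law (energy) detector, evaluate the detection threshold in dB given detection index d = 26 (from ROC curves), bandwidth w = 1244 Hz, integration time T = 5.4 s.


18.89 dB


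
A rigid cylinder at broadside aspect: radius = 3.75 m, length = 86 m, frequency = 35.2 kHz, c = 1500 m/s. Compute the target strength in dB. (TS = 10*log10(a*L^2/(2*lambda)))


55.12 dB


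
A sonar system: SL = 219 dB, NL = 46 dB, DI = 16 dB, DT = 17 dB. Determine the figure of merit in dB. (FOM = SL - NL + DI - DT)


FOM = SL - NL + DI - DT = 219 - 46 + 16 - 17 = 172

172 dB


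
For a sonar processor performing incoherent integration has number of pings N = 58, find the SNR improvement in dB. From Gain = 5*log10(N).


Gain = 5*log10(58) = 8.82

8.82 dB


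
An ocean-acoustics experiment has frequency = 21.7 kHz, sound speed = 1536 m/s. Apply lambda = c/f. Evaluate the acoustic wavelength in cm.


7.08 cm


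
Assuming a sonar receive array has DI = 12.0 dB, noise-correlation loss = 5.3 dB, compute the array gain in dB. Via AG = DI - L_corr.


AG = DI - L_corr = 12.0 - 5.3 = 6.7

6.7 dB


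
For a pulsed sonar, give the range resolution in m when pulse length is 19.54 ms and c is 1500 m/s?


14.655 m


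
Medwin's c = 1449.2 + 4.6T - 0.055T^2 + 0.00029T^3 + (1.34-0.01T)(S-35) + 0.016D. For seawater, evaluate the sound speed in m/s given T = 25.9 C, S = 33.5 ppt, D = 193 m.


c = 1449.2 + 4.6*25.9 - 0.055*25.9^2 + 0.00029*25.9^3 + (1.34 - 0.01*25.9)*(33.5 - 35) + 0.016*193 = 1537.95

1537.95 m/s


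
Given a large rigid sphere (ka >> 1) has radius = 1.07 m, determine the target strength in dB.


TS = 10*log10(1.07^2 / 4) = 10*log10(0.286225) = -5.43

-5.43 dB


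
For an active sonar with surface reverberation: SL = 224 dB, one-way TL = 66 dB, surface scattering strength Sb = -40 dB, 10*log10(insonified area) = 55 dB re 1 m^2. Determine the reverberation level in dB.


107 dB


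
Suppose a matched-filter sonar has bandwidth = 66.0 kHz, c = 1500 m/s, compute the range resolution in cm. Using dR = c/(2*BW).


1.14 cm


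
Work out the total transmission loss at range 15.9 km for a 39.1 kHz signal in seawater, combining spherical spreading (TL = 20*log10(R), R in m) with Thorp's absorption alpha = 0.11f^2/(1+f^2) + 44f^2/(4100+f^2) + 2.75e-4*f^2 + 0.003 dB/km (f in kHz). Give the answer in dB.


282.52 dB


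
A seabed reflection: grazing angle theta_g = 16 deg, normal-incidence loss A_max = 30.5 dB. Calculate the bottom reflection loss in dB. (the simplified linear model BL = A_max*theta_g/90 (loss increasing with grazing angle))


BL = A_max * theta_g / 90 = 30.5 * 16 / 90 = 5.42

5.42 dB


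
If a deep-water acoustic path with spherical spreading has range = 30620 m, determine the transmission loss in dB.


TL = 20*log10(30620) = 89.72

89.72 dB


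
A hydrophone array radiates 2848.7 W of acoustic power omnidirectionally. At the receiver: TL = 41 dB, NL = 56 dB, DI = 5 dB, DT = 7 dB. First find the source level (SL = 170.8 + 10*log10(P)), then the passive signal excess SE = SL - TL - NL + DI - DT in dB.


Step 1: SL = 170.8 + 10*log10(2848.7) = 205.35 dB
Step 2: SE = SL - TL - NL + DI - DT = 205.35 - 41 - 56 + 5 - 7 = 106.35

106.35 dB


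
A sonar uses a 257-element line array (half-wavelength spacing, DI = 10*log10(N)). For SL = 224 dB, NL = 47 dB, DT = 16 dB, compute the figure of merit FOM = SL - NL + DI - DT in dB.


185.1 dB


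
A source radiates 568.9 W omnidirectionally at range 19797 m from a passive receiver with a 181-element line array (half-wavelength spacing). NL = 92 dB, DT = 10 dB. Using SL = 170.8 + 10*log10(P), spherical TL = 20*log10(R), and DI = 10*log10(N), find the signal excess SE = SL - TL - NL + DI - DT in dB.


Step 1: SL = 170.8 + 10*log10(568.9) = 198.35 dB
Step 2: TL = 20*log10(19797) = 85.93 dB
Step 3: DI = 10*log10(181) = 22.58 dB
Step 4: SE = SL - TL - NL + DI - DT = 198.35 - 85.93 - 92 + 22.58 - 10 = 33.0

33.0 dB


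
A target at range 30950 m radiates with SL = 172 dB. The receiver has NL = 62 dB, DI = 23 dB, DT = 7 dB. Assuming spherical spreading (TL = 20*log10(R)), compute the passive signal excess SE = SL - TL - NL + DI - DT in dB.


Step 1: TL = 20*log10(30950) = 89.81 dB
Step 2: SE = 172 - 89.81 - 62 + 23 - 7 = 36.19

36.19 dB


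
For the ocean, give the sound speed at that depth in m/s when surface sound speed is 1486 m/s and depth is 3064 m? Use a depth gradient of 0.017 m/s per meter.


1538.088 m/s


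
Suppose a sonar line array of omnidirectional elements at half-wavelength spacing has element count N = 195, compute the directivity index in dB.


22.9 dB


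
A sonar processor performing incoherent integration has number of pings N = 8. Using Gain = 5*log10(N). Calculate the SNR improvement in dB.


Gain = 5*log10(8) = 4.52

4.52 dB


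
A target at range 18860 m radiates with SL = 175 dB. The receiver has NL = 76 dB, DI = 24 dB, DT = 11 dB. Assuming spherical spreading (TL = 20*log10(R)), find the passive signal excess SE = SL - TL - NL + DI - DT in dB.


Step 1: TL = 20*log10(18860) = 85.51 dB
Step 2: SE = 175 - 85.51 - 76 + 24 - 11 = 26.49

26.49 dB


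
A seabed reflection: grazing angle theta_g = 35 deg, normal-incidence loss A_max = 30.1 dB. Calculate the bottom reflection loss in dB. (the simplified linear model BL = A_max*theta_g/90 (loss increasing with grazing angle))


11.71 dB


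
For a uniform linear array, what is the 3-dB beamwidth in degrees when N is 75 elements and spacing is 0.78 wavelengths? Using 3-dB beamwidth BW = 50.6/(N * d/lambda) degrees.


BW = 50.6 / (75 * 0.78) = 50.6 / 58.5 = 0.86

0.86 deg


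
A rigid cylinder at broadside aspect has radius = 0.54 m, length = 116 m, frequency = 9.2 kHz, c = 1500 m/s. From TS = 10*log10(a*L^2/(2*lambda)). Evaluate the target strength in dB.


43.48 dB


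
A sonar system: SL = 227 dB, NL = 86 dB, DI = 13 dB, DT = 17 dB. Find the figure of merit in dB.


FOM = SL - NL + DI - DT = 227 - 86 + 13 - 17 = 137

137 dB


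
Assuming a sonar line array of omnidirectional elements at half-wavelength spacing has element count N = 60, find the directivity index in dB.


DI = 10*log10(60) = 17.78

17.78 dB


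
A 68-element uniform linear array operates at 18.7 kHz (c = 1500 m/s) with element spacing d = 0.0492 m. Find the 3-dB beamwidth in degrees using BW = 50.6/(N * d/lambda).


1.21 deg


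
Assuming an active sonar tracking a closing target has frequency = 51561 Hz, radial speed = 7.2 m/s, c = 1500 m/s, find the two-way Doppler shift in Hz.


fd = 2*f*v/c = 2 * 51561 * 7.2 / 1500 = 494.99

494.99 Hz


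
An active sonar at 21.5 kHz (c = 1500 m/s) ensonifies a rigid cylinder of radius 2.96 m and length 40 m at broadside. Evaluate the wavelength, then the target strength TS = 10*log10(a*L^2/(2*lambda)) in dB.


Step 1: lambda = c/f = 1500/21500 = 0.06977 m
Step 2: TS = 10*log10(a*L^2/(2*lambda)) = 10*log10(2.96*40^2/(2*0.06977)) = 45.31

45.31 dB


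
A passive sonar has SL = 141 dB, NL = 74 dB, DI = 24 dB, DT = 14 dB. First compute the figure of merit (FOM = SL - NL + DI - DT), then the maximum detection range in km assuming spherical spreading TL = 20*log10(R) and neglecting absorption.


Step 1: FOM = SL - NL + DI - DT = 141 - 74 + 24 - 14 = 77 dB
Step 2: at max range FOM = TL = 20*log10(R), so R = 10^(77/20) = 7079.46 m = 7.08 km

7.08 km


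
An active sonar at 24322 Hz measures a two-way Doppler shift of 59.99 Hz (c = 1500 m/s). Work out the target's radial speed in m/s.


From fd = 2*f*v/c, v = c*fd/(2*f) = 1500 * 59.99 / (2*24322) = 1.85

1.85 m/s


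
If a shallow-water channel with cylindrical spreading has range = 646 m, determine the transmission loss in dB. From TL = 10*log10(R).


28.1 dB


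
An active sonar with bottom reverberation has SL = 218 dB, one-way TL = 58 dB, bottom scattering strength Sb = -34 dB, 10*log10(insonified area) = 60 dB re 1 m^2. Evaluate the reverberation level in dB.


RL = SL - 2*TL + Sb + 10*log10(A) = 218 - 2*58 + (-34) + 60 = 128

128 dB


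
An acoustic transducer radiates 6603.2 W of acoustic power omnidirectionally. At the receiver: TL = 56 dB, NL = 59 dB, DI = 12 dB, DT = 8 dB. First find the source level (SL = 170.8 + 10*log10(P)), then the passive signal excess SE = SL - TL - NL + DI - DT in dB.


Step 1: SL = 170.8 + 10*log10(6603.2) = 209.0 dB
Step 2: SE = SL - TL - NL + DI - DT = 209.0 - 56 - 59 + 12 - 8 = 98.0

98.0 dB


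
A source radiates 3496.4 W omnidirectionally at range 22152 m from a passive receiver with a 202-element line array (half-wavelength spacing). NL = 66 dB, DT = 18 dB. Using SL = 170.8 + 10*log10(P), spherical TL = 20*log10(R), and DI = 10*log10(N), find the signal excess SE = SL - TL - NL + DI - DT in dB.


Step 1: SL = 170.8 + 10*log10(3496.4) = 206.24 dB
Step 2: TL = 20*log10(22152) = 86.91 dB
Step 3: DI = 10*log10(202) = 23.05 dB
Step 4: SE = SL - TL - NL + DI - DT = 206.24 - 86.91 - 66 + 23.05 - 18 = 58.38

58.38 dB


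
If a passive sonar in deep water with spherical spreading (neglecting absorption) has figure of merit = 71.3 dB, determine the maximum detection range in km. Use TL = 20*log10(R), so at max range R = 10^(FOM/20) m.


At max range FOM = TL, so 20*log10(R) = 71.3
R = 10^(71.3/20) = 3672.82 m = 3.67 km

3.67 km
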